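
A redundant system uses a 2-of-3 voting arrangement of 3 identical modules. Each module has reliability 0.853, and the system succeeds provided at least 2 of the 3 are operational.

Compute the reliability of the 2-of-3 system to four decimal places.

R = Σ_{i=2}^{3} C(3,i) p^i (1−p)^{3−i} with p = 0.853
C(3,2)·0.853^2·0.147^1 = 0.320876
C(3,3)·0.853^3·0.147^0 = 0.620650
Sum = 0.9415

0.9415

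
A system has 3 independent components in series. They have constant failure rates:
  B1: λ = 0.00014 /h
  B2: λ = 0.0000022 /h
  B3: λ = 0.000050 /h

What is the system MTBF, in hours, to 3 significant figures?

Series of exponential components: λ_sys = Σ λ_i
λ_sys = 0.00014 + 0.0000022 + 0.000050 = 1.9220e-04 /h
MTBF = 1 / λ_sys = 5200 h

5200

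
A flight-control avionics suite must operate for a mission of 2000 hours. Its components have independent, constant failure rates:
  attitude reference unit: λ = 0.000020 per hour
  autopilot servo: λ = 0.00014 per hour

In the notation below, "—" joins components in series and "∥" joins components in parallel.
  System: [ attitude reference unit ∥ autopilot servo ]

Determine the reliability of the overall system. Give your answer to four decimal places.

R(attitude reference unit) = exp(−0.000020 × 2000) = 0.960789
R(autopilot servo) = exp(−0.00014 × 2000) = 0.755784
Parallel (attitude reference unit and autopilot servo): 1 − (1 − 0.960789)(1 − 0.755784) = 0.9904

0.9904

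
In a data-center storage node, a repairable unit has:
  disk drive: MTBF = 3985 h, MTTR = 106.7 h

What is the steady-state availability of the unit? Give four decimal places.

0.9739

A(disk drive) = MTBF/(MTBF+MTTR) = 3985/(3985+106.7) = 0.9739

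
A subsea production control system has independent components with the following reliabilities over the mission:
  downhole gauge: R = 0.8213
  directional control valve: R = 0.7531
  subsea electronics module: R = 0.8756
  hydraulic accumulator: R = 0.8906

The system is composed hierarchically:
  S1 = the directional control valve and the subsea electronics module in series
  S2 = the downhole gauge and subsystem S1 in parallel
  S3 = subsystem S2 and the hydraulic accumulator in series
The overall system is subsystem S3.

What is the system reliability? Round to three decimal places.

Series (directional control valve and subsea electronics module): 0.75310 × 0.87560 = 0.65941
Parallel (downhole gauge and [0.65941]): 1 − (1 − 0.82130)(1 − 0.65941) = 0.93914
Series ([0.93914] and hydraulic accumulator): 0.93914 × 0.89060 = 0.836

0.836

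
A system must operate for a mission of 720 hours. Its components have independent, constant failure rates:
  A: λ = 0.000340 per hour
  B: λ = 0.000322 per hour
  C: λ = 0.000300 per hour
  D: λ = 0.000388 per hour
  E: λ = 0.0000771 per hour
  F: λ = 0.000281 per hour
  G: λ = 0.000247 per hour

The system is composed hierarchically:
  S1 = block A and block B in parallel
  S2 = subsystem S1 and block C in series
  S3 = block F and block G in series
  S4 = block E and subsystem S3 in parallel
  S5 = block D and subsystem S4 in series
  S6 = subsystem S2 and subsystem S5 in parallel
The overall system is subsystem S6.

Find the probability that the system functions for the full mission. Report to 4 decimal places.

0.9409

R(A) = exp(−0.000340 × 720) = 0.782861
R(B) = exp(−0.000322 × 720) = 0.793073
R(C) = exp(−0.000300 × 720) = 0.805735
R(D) = exp(−0.000388 × 720) = 0.756268
R(E) = exp(−0.0000771 × 720) = 0.946001
R(F) = exp(−0.000281 × 720) = 0.816833
R(G) = exp(−0.000247 × 720) = 0.837076
Parallel (A and B): 1 − (1 − 0.782861)(1 − 0.793073) = 0.955068
Series ([0.955068] and C): 0.955068 × 0.805735 = 0.769532
Series (F and G): 0.816833 × 0.837076 = 0.683751
Parallel (E and [0.683751]): 1 − (1 − 0.946001)(1 − 0.683751) = 0.982923
Series (D and [0.982923]): 0.756268 × 0.982923 = 0.743353
Parallel ([0.769532] and [0.743353]): 1 − (1 − 0.769532)(1 − 0.743353) = 0.9409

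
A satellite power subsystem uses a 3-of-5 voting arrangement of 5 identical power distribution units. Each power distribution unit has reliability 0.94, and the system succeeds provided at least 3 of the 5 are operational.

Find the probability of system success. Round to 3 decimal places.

R = Σ_{i=3}^{5} C(5,i) p^i (1−p)^{5−i} with p = 0.94
C(5,3)·0.94^3·0.06^2 = 0.02990
C(5,4)·0.94^4·0.06^1 = 0.23422
C(5,5)·0.94^5·0.06^0 = 0.73390
Sum = 0.998

0.998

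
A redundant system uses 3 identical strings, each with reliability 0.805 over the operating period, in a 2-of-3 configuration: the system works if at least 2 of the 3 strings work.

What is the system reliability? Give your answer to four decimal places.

R = Σ_{i=2}^{3} C(3,i) p^i (1−p)^{3−i} with p = 0.805
C(3,2)·0.805^2·0.195^1 = 0.379095
C(3,3)·0.805^3·0.195^0 = 0.521660
Sum = 0.9008

0.9008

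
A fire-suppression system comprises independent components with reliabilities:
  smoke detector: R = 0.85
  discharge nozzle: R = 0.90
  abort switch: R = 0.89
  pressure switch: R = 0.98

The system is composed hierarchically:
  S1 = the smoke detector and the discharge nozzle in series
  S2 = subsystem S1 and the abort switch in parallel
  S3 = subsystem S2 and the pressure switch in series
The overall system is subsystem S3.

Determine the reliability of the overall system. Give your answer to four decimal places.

Series (smoke detector and discharge nozzle): 0.850000 × 0.900000 = 0.765000
Parallel ([0.765000] and abort switch): 1 − (1 − 0.765000)(1 − 0.890000) = 0.974150
Series ([0.974150] and pressure switch): 0.974150 × 0.980000 = 0.9547

0.9547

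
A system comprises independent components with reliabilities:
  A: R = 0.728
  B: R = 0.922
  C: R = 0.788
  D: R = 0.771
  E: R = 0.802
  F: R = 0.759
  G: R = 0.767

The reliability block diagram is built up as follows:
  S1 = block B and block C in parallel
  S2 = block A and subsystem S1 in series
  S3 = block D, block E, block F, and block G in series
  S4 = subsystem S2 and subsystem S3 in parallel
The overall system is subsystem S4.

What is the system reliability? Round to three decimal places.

0.818

Parallel (B and C): 1 − (1 − 0.92200)(1 − 0.78800) = 0.98346
Series (A and [0.98346]): 0.72800 × 0.98346 = 0.71596
Series (D, E, F, and G): 0.77100 × 0.80200 × 0.75900 × 0.76700 = 0.35997
Parallel ([0.71596] and [0.35997]): 1 − (1 − 0.71596)(1 − 0.35997) = 0.818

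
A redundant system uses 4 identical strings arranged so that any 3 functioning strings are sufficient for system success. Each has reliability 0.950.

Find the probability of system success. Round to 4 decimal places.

R = Σ_{i=3}^{4} C(4,i) p^i (1−p)^{4−i} with p = 0.950
C(4,3)·0.950^3·0.050^1 = 0.171475
C(4,4)·0.950^4·0.050^0 = 0.814506
Sum = 0.9860

0.9860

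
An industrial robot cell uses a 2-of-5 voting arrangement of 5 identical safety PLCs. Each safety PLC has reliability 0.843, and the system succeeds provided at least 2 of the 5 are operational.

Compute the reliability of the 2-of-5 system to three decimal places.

0.997

R = Σ_{i=2}^{5} C(5,i) p^i (1−p)^{5−i} with p = 0.843
C(5,2)·0.843^2·0.157^3 = 0.02750
C(5,3)·0.843^3·0.157^2 = 0.14767
C(5,4)·0.843^4·0.157^1 = 0.39644
C(5,5)·0.843^5·0.157^0 = 0.42573
Sum = 0.997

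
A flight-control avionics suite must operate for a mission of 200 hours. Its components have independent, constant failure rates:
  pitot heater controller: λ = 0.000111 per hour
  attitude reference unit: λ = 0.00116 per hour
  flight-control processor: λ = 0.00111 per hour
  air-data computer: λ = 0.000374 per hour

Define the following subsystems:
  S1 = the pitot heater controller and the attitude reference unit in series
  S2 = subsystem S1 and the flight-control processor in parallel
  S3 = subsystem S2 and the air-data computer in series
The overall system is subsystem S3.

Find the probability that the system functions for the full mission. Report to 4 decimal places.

0.8865

R(pitot heater controller) = exp(−0.000111 × 200) = 0.978045
R(attitude reference unit) = exp(−0.00116 × 200) = 0.792946
R(flight-control processor) = exp(−0.00111 × 200) = 0.800915
R(air-data computer) = exp(−0.000374 × 200) = 0.927929
Series (pitot heater controller and attitude reference unit): 0.978045 × 0.792946 = 0.775537
Parallel ([0.775537] and flight-control processor): 1 − (1 − 0.775537)(1 − 0.800915) = 0.955313
Series ([0.955313] and air-data computer): 0.955313 × 0.927929 = 0.8865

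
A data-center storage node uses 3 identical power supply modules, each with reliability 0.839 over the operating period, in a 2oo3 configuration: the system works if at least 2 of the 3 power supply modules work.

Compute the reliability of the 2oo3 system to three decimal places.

R = Σ_{i=2}^{3} C(3,i) p^i (1−p)^{3−i} with p = 0.839
C(3,2)·0.839^2·0.161^1 = 0.33999
C(3,3)·0.839^3·0.161^0 = 0.59059
Sum = 0.931

0.931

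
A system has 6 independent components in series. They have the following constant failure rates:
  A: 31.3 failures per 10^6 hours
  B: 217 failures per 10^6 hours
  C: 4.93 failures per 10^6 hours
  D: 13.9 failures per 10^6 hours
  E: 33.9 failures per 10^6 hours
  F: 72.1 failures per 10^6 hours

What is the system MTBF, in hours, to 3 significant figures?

2680

Series of exponential components: λ_sys = Σ λ_i
λ_sys = 0.0000313 + 0.000217 + 0.00000493 + 0.0000139 + 0.0000339 + 0.0000721 = 3.7313e-04 /h
MTBF = 1 / λ_sys = 2680 h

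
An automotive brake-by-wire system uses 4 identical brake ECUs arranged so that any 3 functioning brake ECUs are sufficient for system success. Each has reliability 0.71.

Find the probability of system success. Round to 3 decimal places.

0.669

R = Σ_{i=3}^{4} C(4,i) p^i (1−p)^{4−i} with p = 0.71
C(4,3)·0.71^3·0.29^1 = 0.41518
C(4,4)·0.71^4·0.29^0 = 0.25412
Sum = 0.669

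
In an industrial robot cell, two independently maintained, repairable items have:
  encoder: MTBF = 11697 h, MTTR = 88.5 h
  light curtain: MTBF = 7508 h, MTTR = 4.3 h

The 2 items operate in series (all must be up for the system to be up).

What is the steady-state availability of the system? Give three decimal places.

A(encoder) = MTBF/(MTBF+MTTR) = 11697/(11697+88.5) = 0.992491
A(light curtain) = MTBF/(MTBF+MTTR) = 7508/(7508+4.3) = 0.999428
Series availability: 0.992491 × 0.999428 = 0.992

0.992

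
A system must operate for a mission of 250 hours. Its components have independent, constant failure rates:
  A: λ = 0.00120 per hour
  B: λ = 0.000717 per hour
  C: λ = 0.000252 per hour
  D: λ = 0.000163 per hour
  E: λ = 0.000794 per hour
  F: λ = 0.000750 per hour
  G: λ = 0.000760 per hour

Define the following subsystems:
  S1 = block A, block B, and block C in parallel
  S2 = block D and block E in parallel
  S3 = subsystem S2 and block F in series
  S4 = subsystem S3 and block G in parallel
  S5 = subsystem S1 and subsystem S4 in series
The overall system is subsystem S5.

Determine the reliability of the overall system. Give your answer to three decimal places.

0.967

R(A) = exp(−0.00120 × 250) = 0.74082
R(B) = exp(−0.000717 × 250) = 0.83590
R(C) = exp(−0.000252 × 250) = 0.93894
R(D) = exp(−0.000163 × 250) = 0.96007
R(E) = exp(−0.000794 × 250) = 0.81996
R(F) = exp(−0.000750 × 250) = 0.82903
R(G) = exp(−0.000760 × 250) = 0.82696
Parallel (A, B, and C): 1 − (1 − 0.74082)(1 − 0.83590)(1 − 0.93894) = 0.99740
Parallel (D and E): 1 − (1 − 0.96007)(1 − 0.81996) = 0.99281
Series ([0.99281] and F): 0.99281 × 0.82903 = 0.82307
Parallel ([0.82307] and G): 1 − (1 − 0.82307)(1 − 0.82696) = 0.96938
Series ([0.99740] and [0.96938]): 0.99740 × 0.96938 = 0.967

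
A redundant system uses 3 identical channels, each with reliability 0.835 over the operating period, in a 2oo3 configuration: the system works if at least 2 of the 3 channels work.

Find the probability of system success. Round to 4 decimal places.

R = Σ_{i=2}^{3} C(3,i) p^i (1−p)^{3−i} with p = 0.835
C(3,2)·0.835^2·0.165^1 = 0.345126
C(3,3)·0.835^3·0.165^0 = 0.582183
Sum = 0.9273

0.9273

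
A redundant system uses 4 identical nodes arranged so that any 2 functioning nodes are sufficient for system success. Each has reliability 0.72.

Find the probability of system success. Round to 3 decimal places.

0.931

R = Σ_{i=2}^{4} C(4,i) p^i (1−p)^{4−i} with p = 0.72
C(4,2)·0.72^2·0.28^2 = 0.24386
C(4,3)·0.72^3·0.28^1 = 0.41804
C(4,4)·0.72^4·0.28^0 = 0.26874
Sum = 0.931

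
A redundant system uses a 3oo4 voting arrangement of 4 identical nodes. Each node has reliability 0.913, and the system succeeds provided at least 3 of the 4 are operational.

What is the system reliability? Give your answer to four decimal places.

0.9597

R = Σ_{i=3}^{4} C(4,i) p^i (1−p)^{4−i} with p = 0.913
C(4,3)·0.913^3·0.087^1 = 0.264845
C(4,4)·0.913^4·0.087^0 = 0.694837
Sum = 0.9597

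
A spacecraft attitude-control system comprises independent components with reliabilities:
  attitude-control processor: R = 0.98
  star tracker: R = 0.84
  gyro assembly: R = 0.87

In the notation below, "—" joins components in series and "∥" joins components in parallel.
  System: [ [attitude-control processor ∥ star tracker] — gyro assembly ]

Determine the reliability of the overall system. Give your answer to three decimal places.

Parallel (attitude-control processor and star tracker): 1 − (1 − 0.98000)(1 − 0.84000) = 0.99680
Series ([0.99680] and gyro assembly): 0.99680 × 0.87000 = 0.867

0.867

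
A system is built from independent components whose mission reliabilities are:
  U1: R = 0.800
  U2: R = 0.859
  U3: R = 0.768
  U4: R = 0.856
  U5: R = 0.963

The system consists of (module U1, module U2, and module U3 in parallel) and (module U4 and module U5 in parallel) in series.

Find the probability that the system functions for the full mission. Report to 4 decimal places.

0.9882

Parallel (U1, U2, and U3): 1 − (1 − 0.800000)(1 − 0.859000)(1 − 0.768000) = 0.993458
Parallel (U4 and U5): 1 − (1 − 0.856000)(1 − 0.963000) = 0.994672
Series ([0.993458] and [0.994672]): 0.993458 × 0.994672 = 0.9882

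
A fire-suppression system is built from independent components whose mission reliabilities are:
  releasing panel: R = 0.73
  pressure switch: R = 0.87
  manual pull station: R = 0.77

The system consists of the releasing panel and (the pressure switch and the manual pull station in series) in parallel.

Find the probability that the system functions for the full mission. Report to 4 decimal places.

0.9109

Series (pressure switch and manual pull station): 0.870000 × 0.770000 = 0.669900
Parallel (releasing panel and [0.669900]): 1 − (1 − 0.730000)(1 − 0.669900) = 0.9109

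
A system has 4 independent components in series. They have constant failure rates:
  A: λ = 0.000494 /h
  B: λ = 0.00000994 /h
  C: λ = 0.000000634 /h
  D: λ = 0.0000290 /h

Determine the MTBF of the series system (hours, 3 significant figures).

1870

Series of exponential components: λ_sys = Σ λ_i
λ_sys = 0.000494 + 0.00000994 + 0.000000634 + 0.0000290 = 5.3357e-04 /h
MTBF = 1 / λ_sys = 1870 h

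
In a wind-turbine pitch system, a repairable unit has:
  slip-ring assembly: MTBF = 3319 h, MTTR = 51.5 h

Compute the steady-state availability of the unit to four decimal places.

0.9847

A(slip-ring assembly) = MTBF/(MTBF+MTTR) = 3319/(3319+51.5) = 0.9847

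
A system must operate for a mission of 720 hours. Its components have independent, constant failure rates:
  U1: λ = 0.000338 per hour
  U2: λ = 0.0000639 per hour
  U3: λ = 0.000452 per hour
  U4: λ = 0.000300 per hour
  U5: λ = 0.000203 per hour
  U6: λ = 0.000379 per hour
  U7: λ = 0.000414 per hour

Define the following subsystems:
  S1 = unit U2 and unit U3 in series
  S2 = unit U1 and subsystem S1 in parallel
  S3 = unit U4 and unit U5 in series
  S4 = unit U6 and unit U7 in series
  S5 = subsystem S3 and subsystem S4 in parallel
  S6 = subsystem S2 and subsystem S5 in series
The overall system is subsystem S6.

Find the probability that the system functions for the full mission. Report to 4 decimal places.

R(U1) = exp(−0.000338 × 720) = 0.783989
R(U2) = exp(−0.0000639 × 720) = 0.955034
R(U3) = exp(−0.000452 × 720) = 0.722210
R(U4) = exp(−0.000300 × 720) = 0.805735
R(U5) = exp(−0.000203 × 720) = 0.864019
R(U6) = exp(−0.000379 × 720) = 0.761184
R(U7) = exp(−0.000414 × 720) = 0.742242
Series (U2 and U3): 0.955034 × 0.722210 = 0.689735
Parallel (U1 and [0.689735]): 1 − (1 − 0.783989)(1 − 0.689735) = 0.932979
Series (U4 and U5): 0.805735 × 0.864019 = 0.696170
Series (U6 and U7): 0.761184 × 0.742242 = 0.564983
Parallel ([0.696170] and [0.564983]): 1 − (1 − 0.696170)(1 − 0.564983) = 0.867829
Series ([0.932979] and [0.867829]): 0.932979 × 0.867829 = 0.8097

0.8097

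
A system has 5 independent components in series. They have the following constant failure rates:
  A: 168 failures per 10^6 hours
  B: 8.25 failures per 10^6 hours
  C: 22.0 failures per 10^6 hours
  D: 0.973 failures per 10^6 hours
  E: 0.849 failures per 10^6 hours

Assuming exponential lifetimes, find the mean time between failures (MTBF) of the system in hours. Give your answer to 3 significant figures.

5000

Series of exponential components: λ_sys = Σ λ_i
λ_sys = 0.000168 + 0.00000825 + 0.0000220 + 0.000000973 + 0.000000849 = 2.0007e-04 /h
MTBF = 1 / λ_sys = 5000 h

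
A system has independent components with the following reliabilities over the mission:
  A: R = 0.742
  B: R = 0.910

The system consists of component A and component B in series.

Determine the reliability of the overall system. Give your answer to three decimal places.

Series (A and B): 0.74200 × 0.91000 = 0.675

0.675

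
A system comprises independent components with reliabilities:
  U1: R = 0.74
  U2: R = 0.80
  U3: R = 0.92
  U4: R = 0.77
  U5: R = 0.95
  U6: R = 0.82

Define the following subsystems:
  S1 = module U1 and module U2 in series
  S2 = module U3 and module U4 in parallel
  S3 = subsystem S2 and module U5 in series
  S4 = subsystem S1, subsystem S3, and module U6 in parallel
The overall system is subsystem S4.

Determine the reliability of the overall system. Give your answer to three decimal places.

Series (U1 and U2): 0.74000 × 0.80000 = 0.59200
Parallel (U3 and U4): 1 − (1 − 0.92000)(1 − 0.77000) = 0.98160
Series ([0.98160] and U5): 0.98160 × 0.95000 = 0.93252
Parallel ([0.59200], [0.93252], and U6): 1 − (1 − 0.59200)(1 − 0.93252)(1 − 0.82000) = 0.995

0.995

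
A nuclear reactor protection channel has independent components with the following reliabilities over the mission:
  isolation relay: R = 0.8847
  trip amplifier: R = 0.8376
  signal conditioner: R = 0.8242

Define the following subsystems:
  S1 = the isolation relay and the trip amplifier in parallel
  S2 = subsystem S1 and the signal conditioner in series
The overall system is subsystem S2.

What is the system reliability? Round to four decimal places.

Parallel (isolation relay and trip amplifier): 1 − (1 − 0.884700)(1 − 0.837600) = 0.981275
Series ([0.981275] and signal conditioner): 0.981275 × 0.824200 = 0.8088

0.8088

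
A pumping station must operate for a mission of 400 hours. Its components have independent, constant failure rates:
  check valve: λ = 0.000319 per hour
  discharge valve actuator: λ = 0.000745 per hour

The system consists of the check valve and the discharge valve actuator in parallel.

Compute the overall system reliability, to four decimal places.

R(check valve) = exp(−0.000319 × 400) = 0.880205
R(discharge valve actuator) = exp(−0.000745 × 400) = 0.742301
Parallel (check valve and discharge valve actuator): 1 − (1 − 0.880205)(1 − 0.742301) = 0.9691

0.9691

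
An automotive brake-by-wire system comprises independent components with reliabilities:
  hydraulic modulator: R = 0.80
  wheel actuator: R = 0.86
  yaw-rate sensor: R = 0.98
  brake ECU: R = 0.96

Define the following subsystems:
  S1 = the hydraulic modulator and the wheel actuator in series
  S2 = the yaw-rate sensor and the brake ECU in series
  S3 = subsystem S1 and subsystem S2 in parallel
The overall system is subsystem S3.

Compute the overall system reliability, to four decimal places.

0.9815

Series (hydraulic modulator and wheel actuator): 0.800000 × 0.860000 = 0.688000
Series (yaw-rate sensor and brake ECU): 0.980000 × 0.960000 = 0.940800
Parallel ([0.688000] and [0.940800]): 1 − (1 − 0.688000)(1 − 0.940800) = 0.9815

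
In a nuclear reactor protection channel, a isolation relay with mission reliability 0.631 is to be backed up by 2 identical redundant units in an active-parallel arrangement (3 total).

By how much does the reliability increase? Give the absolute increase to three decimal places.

R_before = 0.631
R_after = 1 − (1 − 0.631)^3 = 0.950
ΔR = 0.950 − 0.631 = 0.319

0.319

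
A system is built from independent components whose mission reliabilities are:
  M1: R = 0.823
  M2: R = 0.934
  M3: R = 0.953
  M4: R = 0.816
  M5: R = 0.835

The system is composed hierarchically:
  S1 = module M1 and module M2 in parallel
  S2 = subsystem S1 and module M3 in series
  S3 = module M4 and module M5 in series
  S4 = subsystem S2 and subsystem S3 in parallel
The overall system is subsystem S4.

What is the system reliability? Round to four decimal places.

Parallel (M1 and M2): 1 − (1 − 0.823000)(1 − 0.934000) = 0.988318
Series ([0.988318] and M3): 0.988318 × 0.953000 = 0.941867
Series (M4 and M5): 0.816000 × 0.835000 = 0.681360
Parallel ([0.941867] and [0.681360]): 1 − (1 − 0.941867)(1 − 0.681360) = 0.9815

0.9815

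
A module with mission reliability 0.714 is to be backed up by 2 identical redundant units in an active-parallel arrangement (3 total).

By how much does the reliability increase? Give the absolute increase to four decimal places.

R_before = 0.714
R_after = 1 − (1 − 0.714)^3 = 0.9766
ΔR = 0.9766 − 0.714 = 0.2626

0.2626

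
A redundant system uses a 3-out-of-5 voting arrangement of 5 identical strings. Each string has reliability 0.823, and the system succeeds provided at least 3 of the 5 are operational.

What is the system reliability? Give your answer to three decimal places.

0.958

R = Σ_{i=3}^{5} C(5,i) p^i (1−p)^{5−i} with p = 0.823
C(5,3)·0.823^3·0.177^2 = 0.17464
C(5,4)·0.823^4·0.177^1 = 0.40602
C(5,5)·0.823^5·0.177^0 = 0.37757
Sum = 0.958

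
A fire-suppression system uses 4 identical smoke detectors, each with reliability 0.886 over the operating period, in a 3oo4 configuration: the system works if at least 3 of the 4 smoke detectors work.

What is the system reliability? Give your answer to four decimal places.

R = Σ_{i=3}^{4} C(4,i) p^i (1−p)^{4−i} with p = 0.886
C(4,3)·0.886^3·0.114^1 = 0.317151
C(4,4)·0.886^4·0.114^0 = 0.616219
Sum = 0.9334

0.9334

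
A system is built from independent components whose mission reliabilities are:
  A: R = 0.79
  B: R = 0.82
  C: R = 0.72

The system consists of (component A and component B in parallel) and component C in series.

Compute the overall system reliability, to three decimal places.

0.693

Parallel (A and B): 1 − (1 − 0.79000)(1 − 0.82000) = 0.96220
Series ([0.96220] and C): 0.96220 × 0.72000 = 0.693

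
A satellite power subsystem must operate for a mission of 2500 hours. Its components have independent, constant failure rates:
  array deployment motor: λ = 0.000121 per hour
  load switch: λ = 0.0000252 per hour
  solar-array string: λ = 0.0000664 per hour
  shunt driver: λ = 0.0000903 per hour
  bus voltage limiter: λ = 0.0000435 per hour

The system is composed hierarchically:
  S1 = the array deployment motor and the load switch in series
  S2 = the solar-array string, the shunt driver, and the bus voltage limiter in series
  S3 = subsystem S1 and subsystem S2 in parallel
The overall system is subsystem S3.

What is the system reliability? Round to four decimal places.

R(array deployment motor) = exp(−0.000121 × 2500) = 0.738968
R(load switch) = exp(−0.0000252 × 2500) = 0.938943
R(solar-array string) = exp(−0.0000664 × 2500) = 0.847046
R(shunt driver) = exp(−0.0000903 × 2500) = 0.797918
R(bus voltage limiter) = exp(−0.0000435 × 2500) = 0.896955
Series (array deployment motor and load switch): 0.738968 × 0.938943 = 0.693849
Series (solar-array string, shunt driver, and bus voltage limiter): 0.847046 × 0.797918 × 0.896955 = 0.606228
Parallel ([0.693849] and [0.606228]): 1 − (1 − 0.693849)(1 − 0.606228) = 0.8794

0.8794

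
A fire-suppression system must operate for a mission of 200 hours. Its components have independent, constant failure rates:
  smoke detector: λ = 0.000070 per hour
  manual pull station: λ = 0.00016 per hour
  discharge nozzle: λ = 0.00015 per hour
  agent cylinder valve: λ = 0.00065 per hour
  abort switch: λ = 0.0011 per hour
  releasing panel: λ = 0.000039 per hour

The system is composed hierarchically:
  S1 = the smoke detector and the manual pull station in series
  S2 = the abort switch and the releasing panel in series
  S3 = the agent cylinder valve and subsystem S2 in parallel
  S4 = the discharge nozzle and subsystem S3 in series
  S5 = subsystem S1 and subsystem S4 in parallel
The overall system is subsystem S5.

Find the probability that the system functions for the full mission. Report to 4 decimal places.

0.9976

R(smoke detector) = exp(−0.000070 × 200) = 0.986098
R(manual pull station) = exp(−0.00016 × 200) = 0.968507
R(discharge nozzle) = exp(−0.00015 × 200) = 0.970446
R(agent cylinder valve) = exp(−0.00065 × 200) = 0.878095
R(abort switch) = exp(−0.0011 × 200) = 0.802519
R(releasing panel) = exp(−0.000039 × 200) = 0.992230
Series (smoke detector and manual pull station): 0.986098 × 0.968507 = 0.955043
Series (abort switch and releasing panel): 0.802519 × 0.992230 = 0.796283
Parallel (agent cylinder valve and [0.796283]): 1 − (1 − 0.878095)(1 − 0.796283) = 0.975166
Series (discharge nozzle and [0.975166]): 0.970446 × 0.975166 = 0.946346
Parallel ([0.955043] and [0.946346]): 1 − (1 − 0.955043)(1 − 0.946346) = 0.9976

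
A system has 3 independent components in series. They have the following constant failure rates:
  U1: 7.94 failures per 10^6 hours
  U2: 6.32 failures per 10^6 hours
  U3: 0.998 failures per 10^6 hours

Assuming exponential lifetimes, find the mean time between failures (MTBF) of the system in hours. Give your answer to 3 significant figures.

65500

Series of exponential components: λ_sys = Σ λ_i
λ_sys = 0.00000794 + 0.00000632 + 0.000000998 = 1.5258e-05 /h
MTBF = 1 / λ_sys = 65500 h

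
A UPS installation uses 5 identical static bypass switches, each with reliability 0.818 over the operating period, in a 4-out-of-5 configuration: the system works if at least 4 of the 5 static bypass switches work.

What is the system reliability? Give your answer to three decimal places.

0.774

R = Σ_{i=4}^{5} C(5,i) p^i (1−p)^{5−i} with p = 0.818
C(5,4)·0.818^4·0.182^1 = 0.40743
C(5,5)·0.818^5·0.182^0 = 0.36624
Sum = 0.774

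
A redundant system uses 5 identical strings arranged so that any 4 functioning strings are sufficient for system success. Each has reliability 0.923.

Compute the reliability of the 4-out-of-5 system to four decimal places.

0.9493

R = Σ_{i=4}^{5} C(5,i) p^i (1−p)^{5−i} with p = 0.923
C(5,4)·0.923^4·0.077^1 = 0.279426
C(5,5)·0.923^5·0.077^0 = 0.669898
Sum = 0.9493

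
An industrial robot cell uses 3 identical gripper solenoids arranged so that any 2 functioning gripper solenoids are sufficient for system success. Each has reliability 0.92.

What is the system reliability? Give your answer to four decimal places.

0.9818

R = Σ_{i=2}^{3} C(3,i) p^i (1−p)^{3−i} with p = 0.92
C(3,2)·0.92^2·0.08^1 = 0.203136
C(3,3)·0.92^3·0.08^0 = 0.778688
Sum = 0.9818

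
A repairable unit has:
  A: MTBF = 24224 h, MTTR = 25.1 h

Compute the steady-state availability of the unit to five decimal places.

A(A) = MTBF/(MTBF+MTTR) = 24224/(24224+25.1) = 0.99896

0.99896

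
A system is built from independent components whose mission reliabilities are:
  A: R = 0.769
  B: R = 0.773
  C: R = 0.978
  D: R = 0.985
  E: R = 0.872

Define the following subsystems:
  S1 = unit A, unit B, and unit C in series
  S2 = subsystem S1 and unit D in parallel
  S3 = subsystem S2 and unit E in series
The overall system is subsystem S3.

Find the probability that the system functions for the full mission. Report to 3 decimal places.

Series (A, B, and C): 0.76900 × 0.77300 × 0.97800 = 0.58136
Parallel ([0.58136] and D): 1 − (1 − 0.58136)(1 − 0.98500) = 0.99372
Series ([0.99372] and E): 0.99372 × 0.87200 = 0.867

0.867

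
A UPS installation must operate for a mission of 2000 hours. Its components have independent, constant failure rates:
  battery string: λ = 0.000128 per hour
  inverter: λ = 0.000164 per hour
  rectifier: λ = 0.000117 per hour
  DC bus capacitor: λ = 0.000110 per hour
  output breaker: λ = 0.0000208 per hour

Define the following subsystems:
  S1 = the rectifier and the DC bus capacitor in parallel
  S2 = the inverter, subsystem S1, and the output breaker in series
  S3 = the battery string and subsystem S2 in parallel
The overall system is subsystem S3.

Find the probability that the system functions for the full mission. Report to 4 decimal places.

R(battery string) = exp(−0.000128 × 2000) = 0.774142
R(inverter) = exp(−0.000164 × 2000) = 0.720363
R(rectifier) = exp(−0.000117 × 2000) = 0.791362
R(DC bus capacitor) = exp(−0.000110 × 2000) = 0.802519
R(output breaker) = exp(−0.0000208 × 2000) = 0.959253
Parallel (rectifier and DC bus capacitor): 1 − (1 − 0.791362)(1 − 0.802519) = 0.958798
Series (inverter, [0.958798], and output breaker): 0.720363 × 0.958798 × 0.959253 = 0.662539
Parallel (battery string and [0.662539]): 1 − (1 − 0.774142)(1 − 0.662539) = 0.9238

0.9238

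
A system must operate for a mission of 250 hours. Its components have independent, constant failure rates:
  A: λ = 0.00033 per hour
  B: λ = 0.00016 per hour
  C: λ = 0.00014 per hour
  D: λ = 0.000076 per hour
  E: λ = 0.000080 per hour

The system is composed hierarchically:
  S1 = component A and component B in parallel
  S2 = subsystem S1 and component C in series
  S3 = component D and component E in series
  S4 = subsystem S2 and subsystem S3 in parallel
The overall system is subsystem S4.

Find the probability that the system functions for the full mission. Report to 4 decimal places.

0.9986

R(A) = exp(−0.00033 × 250) = 0.920811
R(B) = exp(−0.00016 × 250) = 0.960789
R(C) = exp(−0.00014 × 250) = 0.965605
R(D) = exp(−0.000076 × 250) = 0.981179
R(E) = exp(−0.000080 × 250) = 0.980199
Parallel (A and B): 1 − (1 − 0.920811)(1 − 0.960789) = 0.996895
Series ([0.996895] and C): 0.996895 × 0.965605 = 0.962607
Series (D and E): 0.981179 × 0.980199 = 0.961751
Parallel ([0.962607] and [0.961751]): 1 − (1 − 0.962607)(1 − 0.961751) = 0.9986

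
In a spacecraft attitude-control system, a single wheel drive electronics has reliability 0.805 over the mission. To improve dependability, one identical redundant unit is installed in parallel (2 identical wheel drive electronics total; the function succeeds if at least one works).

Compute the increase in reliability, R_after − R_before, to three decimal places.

0.157

R_before = 0.805
R_after = 1 − (1 − 0.805)^2 = 0.962
ΔR = 0.962 − 0.805 = 0.157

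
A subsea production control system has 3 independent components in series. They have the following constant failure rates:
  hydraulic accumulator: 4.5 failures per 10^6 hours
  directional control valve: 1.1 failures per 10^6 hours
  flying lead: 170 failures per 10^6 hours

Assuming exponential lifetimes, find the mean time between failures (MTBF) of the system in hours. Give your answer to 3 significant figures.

Series of exponential components: λ_sys = Σ λ_i
λ_sys = 0.0000045 + 0.0000011 + 0.00017 = 1.7560e-04 /h
MTBF = 1 / λ_sys = 5690 h

5690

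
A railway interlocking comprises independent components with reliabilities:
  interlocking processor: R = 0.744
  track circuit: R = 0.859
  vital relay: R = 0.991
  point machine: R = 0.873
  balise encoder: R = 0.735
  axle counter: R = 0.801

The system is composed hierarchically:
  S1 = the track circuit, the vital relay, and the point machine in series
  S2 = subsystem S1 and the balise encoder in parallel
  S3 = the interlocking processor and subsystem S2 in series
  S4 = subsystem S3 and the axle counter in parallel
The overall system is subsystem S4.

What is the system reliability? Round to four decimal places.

Series (track circuit, vital relay, and point machine): 0.859000 × 0.991000 × 0.873000 = 0.743158
Parallel ([0.743158] and balise encoder): 1 − (1 − 0.743158)(1 − 0.735000) = 0.931937
Series (interlocking processor and [0.931937]): 0.744000 × 0.931937 = 0.693361
Parallel ([0.693361] and axle counter): 1 − (1 − 0.693361)(1 − 0.801000) = 0.9390

0.9390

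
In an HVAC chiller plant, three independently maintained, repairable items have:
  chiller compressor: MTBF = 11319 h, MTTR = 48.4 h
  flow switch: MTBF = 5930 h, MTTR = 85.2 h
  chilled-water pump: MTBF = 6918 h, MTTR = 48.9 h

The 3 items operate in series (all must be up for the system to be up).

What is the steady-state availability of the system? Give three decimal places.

A(chiller compressor) = MTBF/(MTBF+MTTR) = 11319/(11319+48.4) = 0.995742
A(flow switch) = MTBF/(MTBF+MTTR) = 5930/(5930+85.2) = 0.985836
A(chilled-water pump) = MTBF/(MTBF+MTTR) = 6918/(6918+48.9) = 0.992981
Series availability: 0.995742 × 0.985836 × 0.992981 = 0.975

0.975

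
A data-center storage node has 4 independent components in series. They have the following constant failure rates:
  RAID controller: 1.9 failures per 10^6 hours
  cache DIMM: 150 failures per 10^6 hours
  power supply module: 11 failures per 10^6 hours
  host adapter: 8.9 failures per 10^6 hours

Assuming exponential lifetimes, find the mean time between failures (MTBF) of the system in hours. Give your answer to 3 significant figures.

Series of exponential components: λ_sys = Σ λ_i
λ_sys = 0.0000019 + 0.00015 + 0.000011 + 0.0000089 = 1.7180e-04 /h
MTBF = 1 / λ_sys = 5820 h

5820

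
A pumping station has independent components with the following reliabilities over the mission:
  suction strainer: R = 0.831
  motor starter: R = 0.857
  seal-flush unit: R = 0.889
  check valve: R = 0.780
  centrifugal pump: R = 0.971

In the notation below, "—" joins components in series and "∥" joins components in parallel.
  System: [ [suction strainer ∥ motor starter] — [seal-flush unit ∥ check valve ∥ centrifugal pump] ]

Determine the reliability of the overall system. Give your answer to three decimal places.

Parallel (suction strainer and motor starter): 1 − (1 − 0.83100)(1 − 0.85700) = 0.97583
Parallel (seal-flush unit, check valve, and centrifugal pump): 1 − (1 − 0.88900)(1 − 0.78000)(1 − 0.97100) = 0.99929
Series ([0.97583] and [0.99929]): 0.97583 × 0.99929 = 0.975

0.975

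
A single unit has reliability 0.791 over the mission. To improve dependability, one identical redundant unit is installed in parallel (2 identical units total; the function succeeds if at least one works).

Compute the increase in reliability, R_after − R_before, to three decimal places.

0.165

R_before = 0.791
R_after = 1 − (1 − 0.791)^2 = 0.956
ΔR = 0.956 − 0.791 = 0.165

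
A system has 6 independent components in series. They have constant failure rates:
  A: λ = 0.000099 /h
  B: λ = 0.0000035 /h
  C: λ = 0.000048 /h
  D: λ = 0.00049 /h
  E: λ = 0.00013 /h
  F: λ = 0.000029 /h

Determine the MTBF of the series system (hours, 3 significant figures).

1250

Series of exponential components: λ_sys = Σ λ_i
λ_sys = 0.000099 + 0.0000035 + 0.000048 + 0.00049 + 0.00013 + 0.000029 = 7.9950e-04 /h
MTBF = 1 / λ_sys = 1250 h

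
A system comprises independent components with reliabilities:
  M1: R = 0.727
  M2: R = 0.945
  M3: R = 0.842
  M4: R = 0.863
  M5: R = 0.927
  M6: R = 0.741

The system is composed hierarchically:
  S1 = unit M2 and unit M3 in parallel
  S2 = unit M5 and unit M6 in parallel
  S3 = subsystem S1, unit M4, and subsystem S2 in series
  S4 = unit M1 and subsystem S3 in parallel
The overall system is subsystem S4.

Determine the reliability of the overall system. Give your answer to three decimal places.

0.956

Parallel (M2 and M3): 1 − (1 − 0.94500)(1 − 0.84200) = 0.99131
Parallel (M5 and M6): 1 − (1 − 0.92700)(1 − 0.74100) = 0.98109
Series ([0.99131], M4, and [0.98109]): 0.99131 × 0.86300 × 0.98109 = 0.83932
Parallel (M1 and [0.83932]): 1 − (1 − 0.72700)(1 − 0.83932) = 0.956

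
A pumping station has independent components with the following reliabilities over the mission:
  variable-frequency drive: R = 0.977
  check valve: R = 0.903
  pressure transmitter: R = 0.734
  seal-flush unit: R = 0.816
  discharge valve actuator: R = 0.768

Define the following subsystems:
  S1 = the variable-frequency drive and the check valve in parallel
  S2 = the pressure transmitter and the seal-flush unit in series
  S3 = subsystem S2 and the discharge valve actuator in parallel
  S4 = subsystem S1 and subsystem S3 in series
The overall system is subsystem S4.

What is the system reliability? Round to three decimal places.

0.905

Parallel (variable-frequency drive and check valve): 1 − (1 − 0.97700)(1 − 0.90300) = 0.99777
Series (pressure transmitter and seal-flush unit): 0.73400 × 0.81600 = 0.59894
Parallel ([0.59894] and discharge valve actuator): 1 − (1 − 0.59894)(1 − 0.76800) = 0.90695
Series ([0.99777] and [0.90695]): 0.99777 × 0.90695 = 0.905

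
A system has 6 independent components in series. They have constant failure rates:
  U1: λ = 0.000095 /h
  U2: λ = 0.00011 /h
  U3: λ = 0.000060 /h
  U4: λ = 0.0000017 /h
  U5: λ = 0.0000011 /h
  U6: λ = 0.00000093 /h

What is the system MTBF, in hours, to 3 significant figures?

3720

Series of exponential components: λ_sys = Σ λ_i
λ_sys = 0.000095 + 0.00011 + 0.000060 + 0.0000017 + 0.0000011 + 0.00000093 = 2.6873e-04 /h
MTBF = 1 / λ_sys = 3720 h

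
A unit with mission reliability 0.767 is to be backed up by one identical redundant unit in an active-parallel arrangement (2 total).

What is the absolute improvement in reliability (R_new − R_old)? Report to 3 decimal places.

0.179

R_before = 0.767
R_after = 1 − (1 − 0.767)^2 = 0.946
ΔR = 0.946 − 0.767 = 0.179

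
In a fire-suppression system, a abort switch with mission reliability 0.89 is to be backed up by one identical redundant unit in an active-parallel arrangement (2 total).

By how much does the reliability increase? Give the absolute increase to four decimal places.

R_before = 0.89
R_after = 1 − (1 − 0.89)^2 = 0.9879
ΔR = 0.9879 − 0.89 = 0.0979

0.0979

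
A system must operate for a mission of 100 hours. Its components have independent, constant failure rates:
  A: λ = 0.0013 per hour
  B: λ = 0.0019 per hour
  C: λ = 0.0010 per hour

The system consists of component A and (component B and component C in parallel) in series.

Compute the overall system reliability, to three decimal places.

0.864

R(A) = exp(−0.0013 × 100) = 0.87810
R(B) = exp(−0.0019 × 100) = 0.82696
R(C) = exp(−0.0010 × 100) = 0.90484
Parallel (B and C): 1 − (1 − 0.82696)(1 − 0.90484) = 0.98353
Series (A and [0.98353]): 0.87810 × 0.98353 = 0.864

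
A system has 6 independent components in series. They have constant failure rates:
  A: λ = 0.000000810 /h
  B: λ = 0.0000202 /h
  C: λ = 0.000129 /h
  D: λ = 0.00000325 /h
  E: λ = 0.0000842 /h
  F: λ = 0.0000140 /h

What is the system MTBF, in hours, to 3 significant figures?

3980

Series of exponential components: λ_sys = Σ λ_i
λ_sys = 0.000000810 + 0.0000202 + 0.000129 + 0.00000325 + 0.0000842 + 0.0000140 = 2.5146e-04 /h
MTBF = 1 / λ_sys = 3980 h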